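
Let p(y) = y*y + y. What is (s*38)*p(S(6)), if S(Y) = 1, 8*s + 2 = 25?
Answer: 437/2 ≈ 218.50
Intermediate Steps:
s = 23/8 (s = -¼ + (⅛)*25 = -¼ + 25/8 = 23/8 ≈ 2.8750)
p(y) = y + y² (p(y) = y² + y = y + y²)
(s*38)*p(S(6)) = ((23/8)*38)*(1*(1 + 1)) = 437*(1*2)/4 = (437/4)*2 = 437/2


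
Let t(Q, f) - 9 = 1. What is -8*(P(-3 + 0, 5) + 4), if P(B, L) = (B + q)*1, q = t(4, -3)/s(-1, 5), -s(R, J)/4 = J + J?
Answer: -6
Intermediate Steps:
t(Q, f) = 10 (t(Q, f) = 9 + 1 = 10)
s(R, J) = -8*J (s(R, J) = -4*(J + J) = -8*J)
q = -1/4 (q = 10/((-8*5)) = 10/(-40) = 10*(-1/40) = -1/4 ≈ -0.25000)
P(B, L) = -1/4 + B (P(B, L) = (B - 1/4)*1 = (-1/4 + B)*1 = -1/4 + B)
-8*(P(-3 + 0, 5) + 4) = -8*((-1/4 + (-3 + 0)) + 4) = -8*((-1/4 - 3) + 4) = -8*(-13/4 + 4) = -8*3/4 = -6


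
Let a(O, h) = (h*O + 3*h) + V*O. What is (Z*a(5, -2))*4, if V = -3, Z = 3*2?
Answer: -744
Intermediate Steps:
Z = 6
a(O, h) = -3*O + 3*h + O*h (a(O, h) = (h*O + 3*h) - 3*O = (O*h + 3*h) - 3*O = (3*h + O*h) - 3*O = -3*O + 3*h + O*h)
(Z*a(5, -2))*4 = (6*(-3*5 + 3*(-2) + 5*(-2)))*4 = (6*(-15 - 6 - 10))*4 = (6*(-31))*4 = -186*4 = -744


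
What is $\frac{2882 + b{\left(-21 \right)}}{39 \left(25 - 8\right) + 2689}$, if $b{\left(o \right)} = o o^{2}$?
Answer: $- \frac{6379}{3352} \approx -1.903$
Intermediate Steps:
$b{\left(o \right)} = o^{3}$
$\frac{2882 + b{\left(-21 \right)}}{39 \left(25 - 8\right) + 2689} = \frac{2882 + \left(-21\right)^{3}}{39 \left(25 - 8\right) + 2689} = \frac{2882 - 9261}{39 \cdot 17 + 2689} = - \frac{6379}{663 + 2689} = - \frac{6379}{3352}$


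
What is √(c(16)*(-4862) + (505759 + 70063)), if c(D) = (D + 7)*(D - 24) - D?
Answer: √1548222 ≈ 1244.3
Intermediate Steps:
c(D) = -D + (-24 + D)*(7 + D) (c(D) = (7 + D)*(-24 + D) - D = (-24 + D)*(7 + D) - D = -D + (-24 + D)*(7 + D))
√(c(16)*(-4862) + (505759 + 70063)) = √((-168 + 16² - 18*16)*(-4862) + (505759 + 70063)) = √((-168 + 256 - 288)*(-4862) + 575822) = √(-200*(-4862) + 575822) = √(972400 + 575822) = √1548222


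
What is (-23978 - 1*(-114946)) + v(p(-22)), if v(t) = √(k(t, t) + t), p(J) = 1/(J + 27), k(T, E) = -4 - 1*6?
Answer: 90968 + 7*I*√5/5 ≈ 90968.0 + 3.1305*I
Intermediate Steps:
k(T, E) = -10 (k(T, E) = -4 - 6 = -10)
p(J) = 1/(27 + J)
v(t) = √(-10 + t)
(-23978 - 1*(-114946)) + v(p(-22)) = (-23978 - 1*(-114946)) + √(-10 + 1/(27 - 22)) = (-23978 + 114946) + √(-10 + 1/5) = 90968 + √(-10 + ⅕) = 90968 + √(-49/5) = 90968 + 7*I*√5/5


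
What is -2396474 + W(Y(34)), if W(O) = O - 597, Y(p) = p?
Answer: -2397037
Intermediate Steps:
W(O) = -597 + O
-2396474 + W(Y(34)) = -2396474 + (-597 + 34) = -2396474 - 563 = -2397037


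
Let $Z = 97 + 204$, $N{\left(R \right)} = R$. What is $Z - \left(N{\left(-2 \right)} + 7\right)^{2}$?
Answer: $276$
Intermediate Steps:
$Z = 301$
$Z - \left(N{\left(-2 \right)} + 7\right)^{2} = 301 - \left(-2 + 7\right)^{2} = 301 - 5^{2} = 301 - 25 = 276$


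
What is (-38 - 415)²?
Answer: 205209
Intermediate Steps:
(-38 - 415)² = (-453)² = 205209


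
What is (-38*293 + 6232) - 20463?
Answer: -25365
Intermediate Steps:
(-38*293 + 6232) - 20463 = (-11134 + 6232) - 20463 = -4902 - 20463 = -25365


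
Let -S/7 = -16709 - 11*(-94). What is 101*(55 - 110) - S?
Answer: -115280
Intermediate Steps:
S = 109725 (S = -7*(-16709 - 11*(-94)) = -7*(-16709 - 1*(-1034)) = -7*(-16709 + 1034) = -7*(-15675) = 109725)
101*(55 - 110) - S = 101*(55 - 110) - 1*109725 = 101*(-55) - 109725 = -5555 - 109725 = -115280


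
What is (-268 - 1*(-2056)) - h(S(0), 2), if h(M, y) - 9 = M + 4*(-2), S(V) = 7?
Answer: 1780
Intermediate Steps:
h(M, y) = 1 + M (h(M, y) = 9 + (M + 4*(-2)) = 9 + (M - 8) = 9 + (-8 + M) = 1 + M)
(-268 - 1*(-2056)) - h(S(0), 2) = (-268 - 1*(-2056)) - (1 + 7) = (-268 + 2056) - 1*8 = 1788 - 8 = 1780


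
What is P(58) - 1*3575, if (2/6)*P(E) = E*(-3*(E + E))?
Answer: -64127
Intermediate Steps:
P(E) = -18*E**2 (P(E) = 3*(E*(-3*(E + E))) = 3*(E*(-6*E)) = 3*(-6*E**2) = -18*E**2)
P(58) - 1*3575 = -18*58**2 - 1*3575 = -18*3364 - 3575 = -60552 - 3575 = -64127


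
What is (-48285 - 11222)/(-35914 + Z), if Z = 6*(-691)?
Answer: 59507/40060 ≈ 1.4854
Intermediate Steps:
Z = -4146
(-48285 - 11222)/(-35914 + Z) = (-48285 - 11222)/(-35914 - 4146) = -59507/(-40060) = -59507*(-1/40060) = 59507/40060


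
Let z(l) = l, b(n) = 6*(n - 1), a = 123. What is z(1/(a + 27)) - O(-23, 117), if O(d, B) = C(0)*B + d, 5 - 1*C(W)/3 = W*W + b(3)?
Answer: 372001/150 ≈ 2480.0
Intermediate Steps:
b(n) = -6 + 6*n (b(n) = 6*(-1 + n) = -6 + 6*n)
C(W) = -21 - 3*W² (C(W) = 15 - 3*(W*W + (-6 + 6*3)) = 15 - 3*(W² + (-6 + 18)) = 15 - 3*(W² + 12) = 15 - 3*(12 + W²) = 15 + (-36 - 3*W²) = -21 - 3*W²)
O(d, B) = d - 21*B (O(d, B) = (-21 - 3*0²)*B + d = (-21 - 3*0)*B + d = (-21 + 0)*B + d = -21*B + d = d - 21*B)
z(1/(a + 27)) - O(-23, 117) = 1/(123 + 27) - (-23 - 21*117) = 1/150 - (-23 - 2457) = 1/150 - 1*(-2480) = 1/150 + 2480 = 372001/150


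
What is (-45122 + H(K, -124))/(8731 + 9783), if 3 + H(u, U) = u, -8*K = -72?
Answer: -22558/9257 ≈ -2.4369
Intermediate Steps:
K = 9 (K = -⅛*(-72) = 9)
H(u, U) = -3 + u
(-45122 + H(K, -124))/(8731 + 9783) = (-45122 + (-3 + 9))/(8731 + 9783) = (-45122 + 6)/18514 = -45116*1/18514 = -22558/9257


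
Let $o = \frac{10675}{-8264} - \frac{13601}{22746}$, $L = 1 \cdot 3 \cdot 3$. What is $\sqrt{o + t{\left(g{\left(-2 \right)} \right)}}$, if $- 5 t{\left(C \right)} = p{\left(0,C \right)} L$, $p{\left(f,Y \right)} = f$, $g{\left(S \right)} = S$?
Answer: $\frac{i \sqrt{4173142850646126}}{46993236} \approx 1.3747 i$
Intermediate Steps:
$L = 9$ ($L = 3 \cdot 3 = 9$)
$t{\left(C \right)} = 0$ ($t{\left(C \right)} = - \frac{0 \cdot 9}{5} = \left(- \frac{1}{5}\right) 0 = 0$)
$o = - \frac{177606107}{93986472}$ ($o = 10675 \left(- \frac{1}{8264}\right) - \frac{13601}{22746} = - \frac{10675}{8264} - \frac{13601}{22746} = - \frac{177606107}{93986472} \approx -1.8897$)
$\sqrt{o + t{\left(g{\left(-2 \right)} \right)}} = \sqrt{- \frac{177606107}{93986472} + 0} = \sqrt{- \frac{177606107}{93986472}} = \frac{i \sqrt{4173142850646126}}{46993236}$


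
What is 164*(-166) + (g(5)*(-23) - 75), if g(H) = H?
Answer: -27414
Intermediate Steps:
164*(-166) + (g(5)*(-23) - 75) = 164*(-166) + (5*(-23) - 75) = -27224 + (-115 - 75) = -27224 - 190 = -27414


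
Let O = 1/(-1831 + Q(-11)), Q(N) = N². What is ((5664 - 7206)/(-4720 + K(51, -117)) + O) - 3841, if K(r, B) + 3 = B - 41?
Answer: -10685437657/2782170 ≈ -3840.7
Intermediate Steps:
K(r, B) = -44 + B (K(r, B) = -3 + (B - 41) = -3 + (-41 + B) = -44 + B)
O = -1/1710 (O = 1/(-1831 + (-11)²) = 1/(-1831 + 121) = 1/(-1710) = -1/1710 ≈ -0.00058480)
((5664 - 7206)/(-4720 + K(51, -117)) + O) - 3841 = ((5664 - 7206)/(-4720 + (-44 - 117)) - 1/1710) - 3841 = (-1542/(-4720 - 161) - 1/1710) - 3841 = (-1542/(-4881) - 1/1710) - 3841 = (-1542*(-1/4881) - 1/1710) - 3841 = (514/1627 - 1/1710) - 3841 = 877313/2782170 - 3841 = -10685437657/2782170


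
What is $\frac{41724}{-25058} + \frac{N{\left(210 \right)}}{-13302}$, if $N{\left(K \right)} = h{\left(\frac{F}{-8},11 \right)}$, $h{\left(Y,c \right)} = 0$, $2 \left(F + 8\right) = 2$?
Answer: $- \frac{20862}{12529} \approx -1.6651$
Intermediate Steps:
$F = -7$ ($F = -8 + \frac{1}{2} \cdot 2 = -8 + 1 = -7$)
$N{\left(K \right)} = 0$
$\frac{41724}{-25058} + \frac{N{\left(210 \right)}}{-13302} = \frac{41724}{-25058} + \frac{0}{-13302} = 41724 \left(- \frac{1}{25058}\right) + 0 \left(- \frac{1}{13302}\right) = - \frac{20862}{12529} + 0 = - \frac{20862}{12529}$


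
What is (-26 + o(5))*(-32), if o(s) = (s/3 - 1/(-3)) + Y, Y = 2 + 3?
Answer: 608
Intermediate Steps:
Y = 5
o(s) = 16/3 + s/3 (o(s) = (s/3 - 1/(-3)) + 5 = (s*(⅓) - 1*(-⅓)) + 5 = (s/3 + ⅓) + 5 = (⅓ + s/3) + 5 = 16/3 + s/3)
(-26 + o(5))*(-32) = (-26 + (16/3 + (⅓)*5))*(-32) = (-26 + (16/3 + 5/3))*(-32) = (-26 + 7)*(-32) = -19*(-32) = 608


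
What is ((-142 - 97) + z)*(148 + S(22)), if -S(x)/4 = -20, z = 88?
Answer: -34428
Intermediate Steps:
S(x) = 80 (S(x) = -4*(-20) = 80)
((-142 - 97) + z)*(148 + S(22)) = ((-142 - 97) + 88)*(148 + 80) = (-239 + 88)*228 = -151*228 = -34428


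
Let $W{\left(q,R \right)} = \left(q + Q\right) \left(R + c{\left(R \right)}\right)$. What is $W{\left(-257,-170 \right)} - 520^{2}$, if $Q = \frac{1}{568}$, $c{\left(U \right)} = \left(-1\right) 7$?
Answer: $- \frac{127749625}{568} \approx -2.2491 \cdot 10^{5}$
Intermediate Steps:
$c{\left(U \right)} = -7$
$Q = \frac{1}{568} \approx 0.0017606$
$W{\left(q,R \right)} = \left(-7 + R\right) \left(\frac{1}{568} + q\right)$ ($W{\left(q,R \right)} = \left(q + \frac{1}{568}\right) \left(R - 7\right) = \left(\frac{1}{568} + q\right) \left(-7 + R\right) = \left(-7 + R\right) \left(\frac{1}{568} + q\right)$)
$W{\left(-257,-170 \right)} - 520^{2} = \left(- \frac{7}{568} - -1799 + \frac{1}{568} \left(-170\right) - -43690\right) - 520^{2} = \left(- \frac{7}{568} + 1799 - \frac{85}{284} + 43690\right) - 270400 = \frac{25837575}{568} - 270400 = - \frac{127749625}{568}$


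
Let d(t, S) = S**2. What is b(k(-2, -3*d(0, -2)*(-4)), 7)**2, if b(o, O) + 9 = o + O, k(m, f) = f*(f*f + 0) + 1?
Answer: 12230369281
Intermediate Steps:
k(m, f) = 1 + f**3 (k(m, f) = f*(f**2 + 0) + 1 = f*f**2 + 1 = f**3 + 1 = 1 + f**3)
b(o, O) = -9 + O + o (b(o, O) = -9 + (o + O) = -9 + (O + o) = -9 + O + o)
b(k(-2, -3*d(0, -2)*(-4)), 7)**2 = (-9 + 7 + (1 + (-3*(-2)**2*(-4))**3))**2 = (-9 + 7 + (1 + (-3*4*(-4))**3))**2 = (-9 + 7 + (1 + (-12*(-4))**3))**2 = (-9 + 7 + (1 + 48**3))**2 = (-9 + 7 + (1 + 110592))**2 = (-9 + 7 + 110593)**2 = 110591**2 = 12230369281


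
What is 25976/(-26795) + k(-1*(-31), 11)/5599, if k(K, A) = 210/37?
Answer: -5375639138/5550932585 ≈ -0.96842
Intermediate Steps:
k(K, A) = 210/37 (k(K, A) = 210*(1/37) = 210/37)
25976/(-26795) + k(-1*(-31), 11)/5599 = 25976/(-26795) + (210/37)/5599 = 25976*(-1/26795) + (210/37)*(1/5599) = -25976/26795 + 210/207163 = -5375639138/5550932585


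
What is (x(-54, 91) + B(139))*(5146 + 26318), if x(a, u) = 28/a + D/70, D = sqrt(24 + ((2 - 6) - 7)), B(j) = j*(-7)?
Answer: -91892360/3 + 15732*sqrt(13)/35 ≈ -3.0629e+7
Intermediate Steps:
B(j) = -7*j
D = sqrt(13) (D = sqrt(24 + (-4 - 7)) = sqrt(24 - 11) = sqrt(13) ≈ 3.6056)
x(a, u) = 28/a + sqrt(13)/70
(x(-54, 91) + B(139))*(5146 + 26318) = ((28/(-54) + sqrt(13)/70) - 7*139)*(5146 + 26318) = ((28*(-1/54) + sqrt(13)/70) - 973)*31464 = ((-14/27 + sqrt(13)/70) - 973)*31464 = (-26285/27 + sqrt(13)/70)*31464 = -91892360/3 + 15732*sqrt(13)/35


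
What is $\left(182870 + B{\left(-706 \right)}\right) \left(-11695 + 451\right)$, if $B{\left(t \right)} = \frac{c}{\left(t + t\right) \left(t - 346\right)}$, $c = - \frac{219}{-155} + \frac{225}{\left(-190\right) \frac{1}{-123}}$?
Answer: $- \frac{4497477942414935517}{2187286840} \approx -2.0562 \cdot 10^{9}$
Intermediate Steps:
$c = \frac{866247}{5890}$ ($c = \left(-219\right) \left(- \frac{1}{155}\right) + \frac{225}{\left(-190\right) \left(- \frac{1}{123}\right)} = \frac{219}{155} + \frac{225}{\frac{190}{123}} = \frac{219}{155} + 225 \cdot \frac{123}{190} = \frac{219}{155} + \frac{5535}{38} = \frac{866247}{5890} \approx 147.07$)
$B{\left(t \right)} = \frac{866247}{11780 t \left(-346 + t\right)}$ ($B{\left(t \right)} = \frac{866247}{5890 \left(t + t\right) \left(t - 346\right)} = \frac{866247}{5890 \cdot 2 t \left(-346 + t\right)} = \frac{866247 \frac{1}{2 t \left(-346 + t\right)}}{5890} = \frac{866247}{11780 t \left(-346 + t\right)}$)
$\left(182870 + B{\left(-706 \right)}\right) \left(-11695 + 451\right) = \left(182870 + \frac{866247}{11780 \left(-706\right) \left(-346 - 706\right)}\right) \left(-11695 + 451\right) = \left(182870 + \frac{866247}{11780} \left(- \frac{1}{706}\right) \frac{1}{-1052}\right) \left(-11244\right) = \left(182870 + \frac{866247}{11780} \left(- \frac{1}{706}\right) \left(- \frac{1}{1052}\right)\right) \left(-11244\right) = \left(182870 + \frac{866247}{8749147360}\right) \left(-11244\right) = \frac{1599956578589447}{8749147360} \left(-11244\right) = - \frac{4497477942414935517}{2187286840}$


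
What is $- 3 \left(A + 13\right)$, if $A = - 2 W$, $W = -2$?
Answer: $-51$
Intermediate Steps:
$A = 4$ ($A = \left(-2\right) \left(-2\right) = 4$)
$- 3 \left(A + 13\right) = - 3 \left(4 + 13\right) = \left(-3\right) 17 = -51$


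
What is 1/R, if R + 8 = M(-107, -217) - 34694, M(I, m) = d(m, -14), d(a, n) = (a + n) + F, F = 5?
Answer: -1/34928 ≈ -2.8630e-5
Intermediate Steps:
d(a, n) = 5 + a + n (d(a, n) = (a + n) + 5 = 5 + a + n)
M(I, m) = -9 + m (M(I, m) = 5 + m - 14 = -9 + m)
R = -34928 (R = -8 + ((-9 - 217) - 34694) = -8 + (-226 - 34694) = -8 - 34920 = -34928)
1/R = 1/(-34928) = -1/34928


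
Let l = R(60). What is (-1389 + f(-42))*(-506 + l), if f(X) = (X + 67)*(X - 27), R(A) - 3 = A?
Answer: 1379502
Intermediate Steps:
R(A) = 3 + A
l = 63 (l = 3 + 60 = 63)
f(X) = (-27 + X)*(67 + X) (f(X) = (67 + X)*(-27 + X) = (-27 + X)*(67 + X))
(-1389 + f(-42))*(-506 + l) = (-1389 + (-1809 + (-42)**2 + 40*(-42)))*(-506 + 63) = (-1389 + (-1809 + 1764 - 1680))*(-443) = (-1389 - 1725)*(-443) = -3114*(-443) = 1379502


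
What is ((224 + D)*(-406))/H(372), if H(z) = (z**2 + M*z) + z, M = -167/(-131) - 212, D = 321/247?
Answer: -1479873857/976635036 ≈ -1.5153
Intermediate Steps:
D = 321/247 (D = 321*(1/247) = 321/247 ≈ 1.2996)
M = -27605/131 (M = -167*(-1/131) - 212 = 167/131 - 212 = -27605/131 ≈ -210.73)
H(z) = z**2 - 27474*z/131 (H(z) = (z**2 - 27605*z/131) + z = z**2 - 27474*z/131)
((224 + D)*(-406))/H(372) = ((224 + 321/247)*(-406))/(((1/131)*372*(-27474 + 131*372))) = ((55649/247)*(-406))/(((1/131)*372*(-27474 + 48732))) = -22593494/(247*((1/131)*372*21258)) = -22593494/(247*7907976/131) = -22593494/247*131/7907976 = -1479873857/976635036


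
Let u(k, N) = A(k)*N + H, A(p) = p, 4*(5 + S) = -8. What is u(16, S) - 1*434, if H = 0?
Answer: -546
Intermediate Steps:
S = -7 (S = -5 + (¼)*(-8) = -5 - 2 = -7)
u(k, N) = N*k (u(k, N) = k*N + 0 = N*k + 0 = N*k)
u(16, S) - 1*434 = -7*16 - 1*434 = -112 - 434 = -546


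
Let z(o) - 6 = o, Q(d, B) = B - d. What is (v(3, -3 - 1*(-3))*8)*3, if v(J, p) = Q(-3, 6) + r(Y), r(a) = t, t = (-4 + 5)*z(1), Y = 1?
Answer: 384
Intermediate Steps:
z(o) = 6 + o
t = 7 (t = (-4 + 5)*(6 + 1) = 1*7 = 7)
r(a) = 7
v(J, p) = 16 (v(J, p) = (6 - 1*(-3)) + 7 = (6 + 3) + 7 = 9 + 7 = 16)
(v(3, -3 - 1*(-3))*8)*3 = (16*8)*3 = 128*3 = 384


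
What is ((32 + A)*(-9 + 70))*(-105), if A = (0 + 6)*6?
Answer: -435540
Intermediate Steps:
A = 36 (A = 6*6 = 36)
((32 + A)*(-9 + 70))*(-105) = ((32 + 36)*(-9 + 70))*(-105) = (68*61)*(-105) = 4148*(-105) = -435540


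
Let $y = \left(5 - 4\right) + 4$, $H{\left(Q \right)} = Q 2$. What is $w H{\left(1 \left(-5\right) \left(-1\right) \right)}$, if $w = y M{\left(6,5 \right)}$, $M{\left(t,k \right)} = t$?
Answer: $300$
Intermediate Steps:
$H{\left(Q \right)} = 2 Q$
$y = 5$ ($y = 1 + 4 = 5$)
$w = 30$ ($w = 5 \cdot 6 = 30$)
$w H{\left(1 \left(-5\right) \left(-1\right) \right)} = 30 \cdot 2 \cdot 1 \left(-5\right) \left(-1\right) = 30 \cdot 2 \left(\left(-5\right) \left(-1\right)\right) = 30 \cdot 2 \cdot 5 = 30 \cdot 10 = 300$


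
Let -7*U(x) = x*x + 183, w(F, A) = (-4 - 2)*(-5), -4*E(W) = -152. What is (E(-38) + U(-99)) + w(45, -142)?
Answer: -9508/7 ≈ -1358.3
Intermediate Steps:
E(W) = 38 (E(W) = -¼*(-152) = 38)
w(F, A) = 30 (w(F, A) = -6*(-5) = 30)
U(x) = -183/7 - x²/7 (U(x) = -(x*x + 183)/7 = -(x² + 183)/7 = -(183 + x²)/7 = -183/7 - x²/7)
(E(-38) + U(-99)) + w(45, -142) = (38 + (-183/7 - ⅐*(-99)²)) + 30 = (38 + (-183/7 - ⅐*9801)) + 30 = (38 + (-183/7 - 9801/7)) + 30 = (38 - 9984/7) + 30 = -9718/7 + 30 = -9508/7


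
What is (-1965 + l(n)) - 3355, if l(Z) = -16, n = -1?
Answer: -5336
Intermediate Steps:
(-1965 + l(n)) - 3355 = (-1965 - 16) - 3355 = -1981 - 3355 = -5336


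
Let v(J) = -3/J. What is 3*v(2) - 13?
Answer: -35/2 ≈ -17.500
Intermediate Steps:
3*v(2) - 13 = 3*(-3/2) - 13 = -9/2 - 13 = -35/2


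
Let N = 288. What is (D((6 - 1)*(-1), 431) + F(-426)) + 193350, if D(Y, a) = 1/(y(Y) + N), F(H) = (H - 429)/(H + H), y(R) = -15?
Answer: 14990890289/77532 ≈ 1.9335e+5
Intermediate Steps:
F(H) = (-429 + H)/(2*H) (F(H) = (-429 + H)/((2*H)) = (-429 + H)*(1/(2*H)) = (-429 + H)/(2*H))
D(Y, a) = 1/273 (D(Y, a) = 1/(-15 + 288) = 1/273)
(D((6 - 1)*(-1), 431) + F(-426)) + 193350 = (1/273 + (½)*(-429 - 426)/(-426)) + 193350 = (1/273 + (½)*(-1/426)*(-855)) + 193350 = (1/273 + 285/284) + 193350 = 78089/77532 + 193350 = 14990890289/77532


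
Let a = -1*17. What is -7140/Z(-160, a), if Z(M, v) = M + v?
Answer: 2380/59 ≈ 40.339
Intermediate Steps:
a = -17
-7140/Z(-160, a) = -7140/(-160 - 17) = -7140/(-177) = -7140*(-1/177) = 2380/59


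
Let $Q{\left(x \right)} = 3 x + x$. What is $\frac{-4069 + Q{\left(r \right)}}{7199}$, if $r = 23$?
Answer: $- \frac{3977}{7199} \approx -0.55244$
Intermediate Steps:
$Q{\left(x \right)} = 4 x$
$\frac{-4069 + Q{\left(r \right)}}{7199} = \frac{-4069 + 4 \cdot 23}{7199} = \left(-4069 + 92\right) \frac{1}{7199} = \left(-3977\right) \frac{1}{7199} = - \frac{3977}{7199}$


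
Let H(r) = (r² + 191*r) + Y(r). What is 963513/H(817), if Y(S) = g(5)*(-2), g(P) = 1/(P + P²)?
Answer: 14452695/12353039 ≈ 1.1700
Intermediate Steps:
Y(S) = -1/15 (Y(S) = (1/(5*(1 + 5)))*(-2) = ((⅕)/6)*(-2) = ((⅕)*(⅙))*(-2) = (1/30)*(-2) = -1/15)
H(r) = -1/15 + r² + 191*r (H(r) = (r² + 191*r) - 1/15 = -1/15 + r² + 191*r)
963513/H(817) = 963513/(-1/15 + 817² + 191*817) = 963513/(-1/15 + 667489 + 156047) = 963513/(12353039/15) = 963513*(15/12353039) = 14452695/12353039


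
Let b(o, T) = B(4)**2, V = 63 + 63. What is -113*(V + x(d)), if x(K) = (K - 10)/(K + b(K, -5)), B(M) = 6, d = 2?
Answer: -270070/19 ≈ -14214.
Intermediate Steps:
V = 126
b(o, T) = 36 (b(o, T) = 6**2 = 36)
x(K) = (-10 + K)/(36 + K) (x(K) = (K - 10)/(K + 36) = (-10 + K)/(36 + K))
-113*(V + x(d)) = -113*(126 + (-10 + 2)/(36 + 2)) = -113*(126 - 8/38) = -113*(126 + (1/38)*(-8)) = -113*(126 - 4/19) = -113*2390/19 = -270070/19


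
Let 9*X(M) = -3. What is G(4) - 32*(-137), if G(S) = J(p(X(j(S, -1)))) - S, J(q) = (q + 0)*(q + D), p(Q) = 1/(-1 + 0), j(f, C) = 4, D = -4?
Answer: 4385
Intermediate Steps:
X(M) = -⅓ (X(M) = (⅑)*(-3) = -⅓)
p(Q) = -1 (p(Q) = 1/(-1) = -1)
J(q) = q*(-4 + q) (J(q) = (q + 0)*(q - 4) = q*(-4 + q))
G(S) = 5 - S (G(S) = -(-4 - 1) - S = -1*(-5) - S = 5 - S)
G(4) - 32*(-137) = (5 - 1*4) - 32*(-137) = (5 - 4) + 4384 = 1 + 4384 = 4385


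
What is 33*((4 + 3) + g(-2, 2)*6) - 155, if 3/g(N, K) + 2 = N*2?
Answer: -23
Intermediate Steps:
g(N, K) = 3/(-2 + 2*N) (g(N, K) = 3/(-2 + N*2) = 3/(-2 + 2*N))
33*((4 + 3) + g(-2, 2)*6) - 155 = 33*((4 + 3) + (3/(2*(-1 - 2)))*6) - 155 = 33*(7 + ((3/2)/(-3))*6) - 155 = 33*(7 + ((3/2)*(-1/3))*6) - 155 = 33*(7 - 1/2*6) - 155 = 33*(7 - 3) - 155 = 33*4 - 155 = 132 - 155 = -23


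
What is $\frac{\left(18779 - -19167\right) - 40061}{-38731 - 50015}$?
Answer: $\frac{705}{29582} \approx 0.023832$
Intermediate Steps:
$\frac{\left(18779 - -19167\right) - 40061}{-38731 - 50015} = \frac{\left(18779 + 19167\right) - 40061}{-88746} = \left(37946 - 40061\right) \left(- \frac{1}{88746}\right) = \left(-2115\right) \left(- \frac{1}{88746}\right) = \frac{705}{29582}$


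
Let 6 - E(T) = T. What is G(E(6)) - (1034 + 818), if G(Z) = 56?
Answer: -1796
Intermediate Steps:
E(T) = 6 - T
G(E(6)) - (1034 + 818) = 56 - (1034 + 818) = 56 - 1*1852 = 56 - 1852 = -1796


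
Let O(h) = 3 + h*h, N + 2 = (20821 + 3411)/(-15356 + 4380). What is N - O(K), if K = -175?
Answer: -42027389/1372 ≈ -30632.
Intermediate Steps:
N = -5773/1372 (N = -2 + (20821 + 3411)/(-15356 + 4380) = -2 + 24232/(-10976) = -2 + 24232*(-1/10976) = -2 - 3029/1372 = -5773/1372 ≈ -4.2077)
O(h) = 3 + h²
N - O(K) = -5773/1372 - (3 + (-175)²) = -5773/1372 - (3 + 30625) = -5773/1372 - 1*30628 = -5773/1372 - 30628 = -42027389/1372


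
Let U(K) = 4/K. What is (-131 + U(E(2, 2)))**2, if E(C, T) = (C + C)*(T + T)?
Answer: 273529/16 ≈ 17096.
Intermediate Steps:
E(C, T) = 4*C*T (E(C, T) = (2*C)*(2*T) = 4*C*T)
(-131 + U(E(2, 2)))**2 = (-131 + 4/((4*2*2)))**2 = (-131 + 4/16)**2 = (-131 + 4*(1/16))**2 = (-131 + 1/4)**2 = (-523/4)**2 = 273529/16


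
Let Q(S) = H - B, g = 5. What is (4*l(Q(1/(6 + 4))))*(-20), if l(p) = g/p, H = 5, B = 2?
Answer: -400/3 ≈ -133.33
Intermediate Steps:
Q(S) = 3 (Q(S) = 5 - 1*2 = 5 - 2 = 3)
l(p) = 5/p
(4*l(Q(1/(6 + 4))))*(-20) = (4*(5/3))*(-20) = (20/3)*(-20) = -400/3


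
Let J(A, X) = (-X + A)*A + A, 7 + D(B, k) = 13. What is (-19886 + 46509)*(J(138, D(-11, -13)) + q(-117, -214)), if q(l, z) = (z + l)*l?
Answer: 1519667463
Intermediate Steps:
D(B, k) = 6 (D(B, k) = -7 + 13 = 6)
q(l, z) = l*(l + z) (q(l, z) = (l + z)*l = l*(l + z))
J(A, X) = A + A*(A - X) (J(A, X) = (A - X)*A + A = A*(A - X) + A = A + A*(A - X))
(-19886 + 46509)*(J(138, D(-11, -13)) + q(-117, -214)) = (-19886 + 46509)*(138*(1 + 138 - 1*6) - 117*(-117 - 214)) = 26623*(138*(1 + 138 - 6) - 117*(-331)) = 26623*(138*133 + 38727) = 26623*(18354 + 38727) = 26623*57081 = 1519667463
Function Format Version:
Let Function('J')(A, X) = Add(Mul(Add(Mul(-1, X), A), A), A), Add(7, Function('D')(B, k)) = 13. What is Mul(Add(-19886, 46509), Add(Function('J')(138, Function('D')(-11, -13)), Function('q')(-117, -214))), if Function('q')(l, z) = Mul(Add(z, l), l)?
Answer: 1519667463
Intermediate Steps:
Function('D')(B, k) = 6 (Function('D')(B, k) = Add(-7, 13) = 6)
Function('q')(l, z) = Mul(l, Add(l, z)) (Function('q')(l, z) = Mul(Add(l, z), l) = Mul(l, Add(l, z)))
Function('J')(A, X) = Add(A, Mul(A, Add(A, Mul(-1, X)))) (Function('J')(A, X) = Add(Mul(Add(A, Mul(-1, X)), A), A) = Add(Mul(A, Add(A, Mul(-1, X))), A) = Add(A, Mul(A, Add(A, Mul(-1, X)))))
Mul(Add(-19886, 46509), Add(Function('J')(138, Function('D')(-11, -13)), Function('q')(-117, -214))) = Mul(Add(-19886, 46509), Add(Mul(138, Add(1, 138, Mul(-1, 6))), Mul(-117, Add(-117, -214)))) = Mul(26623, Add(Mul(138, Add(1, 138, -6)), Mul(-117, -331))) = Mul(26623, Add(Mul(138, 133), 38727)) = Mul(26623, Add(18354, 38727)) = Mul(26623, 57081) = 1519667463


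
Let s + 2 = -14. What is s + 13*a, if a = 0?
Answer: -16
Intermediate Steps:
s = -16 (s = -2 - 14 = -16)
s + 13*a = -16 + 13*0 = -16 + 0 = -16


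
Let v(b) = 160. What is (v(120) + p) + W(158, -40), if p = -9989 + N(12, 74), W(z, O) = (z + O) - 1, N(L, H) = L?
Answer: -9700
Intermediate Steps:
W(z, O) = -1 + O + z (W(z, O) = (O + z) - 1 = -1 + O + z)
p = -9977 (p = -9989 + 12 = -9977)
(v(120) + p) + W(158, -40) = (160 - 9977) + (-1 - 40 + 158) = -9817 + 117 = -9700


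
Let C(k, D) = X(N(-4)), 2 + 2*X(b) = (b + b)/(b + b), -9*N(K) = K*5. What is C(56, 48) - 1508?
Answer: -3017/2 ≈ -1508.5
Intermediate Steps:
N(K) = -5*K/9 (N(K) = -K*5/9 = -5*K/9)
X(b) = -½ (X(b) = -1 + ((b + b)/(b + b))/2 = -1 + ((2*b)/((2*b)))/2 = -1 + ((2*b)*(1/(2*b)))/2 = -1 + (½)*1 = -1 + ½ = -½)
C(k, D) = -½
C(56, 48) - 1508 = -½ - 1508 = -3017/2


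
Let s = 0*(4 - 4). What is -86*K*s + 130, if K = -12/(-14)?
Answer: 130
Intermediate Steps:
K = 6/7 (K = -12*(-1/14) = 6/7 ≈ 0.85714)
s = 0 (s = 0*0 = 0)
-86*K*s + 130 = -516*0/7 + 130 = -86*0 + 130 = 0 + 130 = 130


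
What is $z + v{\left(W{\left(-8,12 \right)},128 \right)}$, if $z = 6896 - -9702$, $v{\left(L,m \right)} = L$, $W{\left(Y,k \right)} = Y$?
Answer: $16590$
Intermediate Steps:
$z = 16598$ ($z = 6896 + 9702 = 16598$)
$z + v{\left(W{\left(-8,12 \right)},128 \right)} = 16598 - 8 = 16590$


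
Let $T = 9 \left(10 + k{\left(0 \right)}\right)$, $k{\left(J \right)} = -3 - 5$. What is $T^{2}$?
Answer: $324$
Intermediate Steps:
$k{\left(J \right)} = -8$
$T = 18$ ($T = 9 \left(10 - 8\right) = 9 \cdot 2 = 18$)
$T^{2} = 18^{2} = 324$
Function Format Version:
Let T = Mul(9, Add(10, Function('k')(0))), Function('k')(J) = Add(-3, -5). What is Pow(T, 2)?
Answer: 324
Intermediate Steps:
Function('k')(J) = -8
T = 18 (T = Mul(9, Add(10, -8)) = Mul(9, 2) = 18)
Pow(T, 2) = Pow(18, 2) = 324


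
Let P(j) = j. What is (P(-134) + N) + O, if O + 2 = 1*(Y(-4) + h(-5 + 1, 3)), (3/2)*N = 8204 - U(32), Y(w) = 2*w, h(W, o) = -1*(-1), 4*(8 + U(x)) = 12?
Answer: 15989/3 ≈ 5329.7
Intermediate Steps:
U(x) = -5 (U(x) = -8 + (1/4)*12 = -8 + 3 = -5)
h(W, o) = 1
N = 16418/3 (N = 2*(8204 - 1*(-5))/3 = 2*(8204 + 5)/3 = (2/3)*8209 = 16418/3 ≈ 5472.7)
O = -9 (O = -2 + 1*(2*(-4) + 1) = -2 + 1*(-8 + 1) = -2 + 1*(-7) = -2 - 7 = -9)
(P(-134) + N) + O = (-134 + 16418/3) - 9 = 16016/3 - 9 = 15989/3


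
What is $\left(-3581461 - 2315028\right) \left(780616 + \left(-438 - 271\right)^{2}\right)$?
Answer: $-7566946644233$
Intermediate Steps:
$\left(-3581461 - 2315028\right) \left(780616 + \left(-438 - 271\right)^{2}\right) = - 5896489 \left(780616 + \left(-709\right)^{2}\right) = - 5896489 \left(780616 + 502681\right) = \left(-5896489\right) 1283297 = -7566946644233$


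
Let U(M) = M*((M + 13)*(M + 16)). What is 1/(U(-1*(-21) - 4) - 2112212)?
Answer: -1/2095382 ≈ -4.7724e-7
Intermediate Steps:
U(M) = M*(13 + M)*(16 + M) (U(M) = M*((13 + M)*(16 + M)) = M*(13 + M)*(16 + M))
1/(U(-1*(-21) - 4) - 2112212) = 1/((-1*(-21) - 4)*(208 + (-1*(-21) - 4)**2 + 29*(-1*(-21) - 4)) - 2112212) = 1/((21 - 4)*(208 + (21 - 4)**2 + 29*(21 - 4)) - 2112212) = 1/(17*(208 + 17**2 + 29*17) - 2112212) = 1/(17*(208 + 289 + 493) - 2112212) = 1/(17*990 - 2112212) = 1/(16830 - 2112212) = 1/(-2095382) = -1/2095382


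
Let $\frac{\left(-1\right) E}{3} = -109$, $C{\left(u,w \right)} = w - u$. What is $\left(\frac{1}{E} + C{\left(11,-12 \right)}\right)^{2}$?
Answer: $\frac{56550400}{106929} \approx 528.86$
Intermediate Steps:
$E = 327$ ($E = \left(-3\right) \left(-109\right) = 327$)
$\left(\frac{1}{E} + C{\left(11,-12 \right)}\right)^{2} = \left(\frac{1}{327} - 23\right)^{2} = \left(- \frac{7520}{327}\right)^{2} = \frac{56550400}{106929}$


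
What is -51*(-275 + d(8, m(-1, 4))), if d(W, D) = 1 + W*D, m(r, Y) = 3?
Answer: 12750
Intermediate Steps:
d(W, D) = 1 + D*W
-51*(-275 + d(8, m(-1, 4))) = -51*(-275 + (1 + 3*8)) = -51*(-275 + (1 + 24)) = -51*(-275 + 25) = -51*(-250) = 12750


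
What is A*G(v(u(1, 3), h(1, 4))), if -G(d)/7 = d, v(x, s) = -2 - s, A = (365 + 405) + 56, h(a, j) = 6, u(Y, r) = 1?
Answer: 46256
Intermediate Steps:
A = 826 (A = 770 + 56 = 826)
G(d) = -7*d
A*G(v(u(1, 3), h(1, 4))) = 826*(-7*(-2 - 1*6)) = 826*(-7*(-2 - 6)) = 826*(-7*(-8)) = 826*56 = 46256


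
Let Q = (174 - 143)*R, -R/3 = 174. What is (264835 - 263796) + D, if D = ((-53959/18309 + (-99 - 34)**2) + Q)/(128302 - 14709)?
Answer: 74514240343/71716353 ≈ 1039.0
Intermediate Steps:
R = -522 (R = -3*174 = -522)
Q = -16182 (Q = (174 - 143)*(-522) = 31*(-522) = -16182)
D = 949576/71716353 (D = ((-53959/18309 + (-99 - 34)**2) - 16182)/(128302 - 14709) = ((-53959*1/18309 + (-133)**2) - 16182)/113593 = ((-53959/18309 + 17689) - 16182)*(1/113593) = (323813942/18309 - 16182)*(1/113593) = (27537704/18309)*(1/113593) = 949576/71716353 ≈ 0.013241)
(264835 - 263796) + D = (264835 - 263796) + 949576/71716353 = 1039 + 949576/71716353 = 74514240343/71716353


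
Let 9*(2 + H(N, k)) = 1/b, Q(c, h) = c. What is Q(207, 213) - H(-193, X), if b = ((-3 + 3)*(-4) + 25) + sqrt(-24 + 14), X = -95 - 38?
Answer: 238882/1143 + I*sqrt(10)/5715 ≈ 209.0 + 0.00055333*I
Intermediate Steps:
X = -133
b = 25 + I*sqrt(10) (b = (0*(-4) + 25) + sqrt(-10) = (0 + 25) + I*sqrt(10) = 25 + I*sqrt(10) ≈ 25.0 + 3.1623*I)
H(N, k) = -2 + 1/(9*(25 + I*sqrt(10)))
Q(207, 213) - H(-193, X) = 207 - (-18*sqrt(10) + 449*I)/(9*(sqrt(10) - 25*I))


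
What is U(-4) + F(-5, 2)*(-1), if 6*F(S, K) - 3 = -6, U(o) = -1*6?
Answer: -11/2 ≈ -5.5000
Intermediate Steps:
U(o) = -6
F(S, K) = -½ (F(S, K) = ½ + (⅙)*(-6) = ½ - 1 = -½)
U(-4) + F(-5, 2)*(-1) = -6 - ½*(-1) = -6 + ½ = -11/2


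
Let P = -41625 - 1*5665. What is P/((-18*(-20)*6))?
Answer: -4729/216 ≈ -21.894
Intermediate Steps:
P = -47290 (P = -41625 - 5665 = -47290)
P/((-18*(-20)*6)) = -47290/(-18*(-20)*6) = -47290/(360*6) = -47290/2160 = -47290*1/2160 = -4729/216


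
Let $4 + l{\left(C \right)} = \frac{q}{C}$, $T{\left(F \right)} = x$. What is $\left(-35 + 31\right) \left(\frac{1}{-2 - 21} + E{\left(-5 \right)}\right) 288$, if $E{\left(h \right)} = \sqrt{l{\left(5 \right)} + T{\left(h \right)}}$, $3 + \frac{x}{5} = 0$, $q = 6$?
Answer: $\frac{1152}{23} - \frac{1152 i \sqrt{445}}{5} \approx 50.087 - 4860.3 i$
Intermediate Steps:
$x = -15$ ($x = -15 + 5 \cdot 0 = -15 + 0 = -15$)
$T{\left(F \right)} = -15$
$l{\left(C \right)} = -4 + \frac{6}{C}$
$E{\left(h \right)} = \frac{i \sqrt{445}}{5}$ ($E{\left(h \right)} = \sqrt{\left(-4 + \frac{6}{5}\right) - 15} = \sqrt{- \frac{14}{5} - 15} = \sqrt{- \frac{89}{5}} = \frac{i \sqrt{445}}{5}$)
$\left(-35 + 31\right) \left(\frac{1}{-2 - 21} + E{\left(-5 \right)}\right) 288 = \left(-35 + 31\right) \left(\frac{1}{-2 - 21} + \frac{i \sqrt{445}}{5}\right) 288 = - 4 \left(\frac{1}{-23} + \frac{i \sqrt{445}}{5}\right) 288 = - 4 \left(- \frac{1}{23} + \frac{i \sqrt{445}}{5}\right) 288 = \left(\frac{4}{23} - \frac{4 i \sqrt{445}}{5}\right) 288 = \frac{1152}{23} - \frac{1152 i \sqrt{445}}{5}$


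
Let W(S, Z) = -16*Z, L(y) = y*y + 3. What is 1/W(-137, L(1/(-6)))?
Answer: -9/436 ≈ -0.020642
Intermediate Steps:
L(y) = 3 + y² (L(y) = y² + 3 = 3 + y²)
1/W(-137, L(1/(-6))) = 1/(-16*(3 + (1/(-6))²)) = 1/(-16*(3 + (-⅙)²)) = 1/(-16*(3 + 1/36)) = 1/(-16*109/36) = 1/(-436/9) = -9/436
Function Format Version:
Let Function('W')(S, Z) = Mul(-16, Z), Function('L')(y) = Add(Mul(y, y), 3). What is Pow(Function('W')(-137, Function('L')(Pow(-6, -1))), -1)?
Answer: Rational(-9, 436) ≈ -0.020642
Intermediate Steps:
Function('L')(y) = Add(3, Pow(y, 2)) (Function('L')(y) = Add(Pow(y, 2), 3) = Add(3, Pow(y, 2)))
Pow(Function('W')(-137, Function('L')(Pow(-6, -1))), -1) = Pow(Mul(-16, Add(3, Pow(Pow(-6, -1), 2))), -1) = Pow(Mul(-16, Add(3, Pow(Rational(-1, 6), 2))), -1) = Pow(Mul(-16, Add(3, Rational(1, 36))), -1) = Pow(Mul(-16, Rational(109, 36)), -1) = Pow(Rational(-436, 9), -1) = Rational(-9, 436)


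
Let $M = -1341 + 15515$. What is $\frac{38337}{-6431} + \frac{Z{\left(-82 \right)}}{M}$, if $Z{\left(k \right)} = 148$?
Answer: $- \frac{271218425}{45576497} \approx -5.9508$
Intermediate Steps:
$M = 14174$
$\frac{38337}{-6431} + \frac{Z{\left(-82 \right)}}{M} = \frac{38337}{-6431} + \frac{148}{14174} = 38337 \left(- \frac{1}{6431}\right) + 148 \cdot \frac{1}{14174} = - \frac{38337}{6431} + \frac{74}{7087} = - \frac{271218425}{45576497}$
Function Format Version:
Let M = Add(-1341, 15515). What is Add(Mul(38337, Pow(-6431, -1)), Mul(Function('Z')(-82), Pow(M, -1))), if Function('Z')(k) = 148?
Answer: Rational(-271218425, 45576497) ≈ -5.9508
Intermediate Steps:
M = 14174
Add(Mul(38337, Pow(-6431, -1)), Mul(Function('Z')(-82), Pow(M, -1))) = Add(Mul(38337, Pow(-6431, -1)), Mul(148, Pow(14174, -1))) = Add(Mul(38337, Rational(-1, 6431)), Mul(148, Rational(1, 14174))) = Add(Rational(-38337, 6431), Rational(74, 7087)) = Rational(-271218425, 45576497)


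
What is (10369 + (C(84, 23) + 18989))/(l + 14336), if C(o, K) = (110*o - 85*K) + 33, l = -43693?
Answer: -36676/29357 ≈ -1.2493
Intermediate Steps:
C(o, K) = 33 - 85*K + 110*o (C(o, K) = (-85*K + 110*o) + 33 = 33 - 85*K + 110*o)
(10369 + (C(84, 23) + 18989))/(l + 14336) = (10369 + ((33 - 85*23 + 110*84) + 18989))/(-43693 + 14336) = (10369 + ((33 - 1955 + 9240) + 18989))/(-29357) = (10369 + (7318 + 18989))*(-1/29357) = (10369 + 26307)*(-1/29357) = 36676*(-1/29357) = -36676/29357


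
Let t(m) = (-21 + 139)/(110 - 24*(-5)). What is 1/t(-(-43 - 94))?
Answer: 115/59 ≈ 1.9492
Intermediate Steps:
t(m) = 59/115 (t(m) = 118/(110 + 120) = 118/230 = 118*(1/230) = 59/115)
1/t(-(-43 - 94)) = 1/(59/115) = 115/59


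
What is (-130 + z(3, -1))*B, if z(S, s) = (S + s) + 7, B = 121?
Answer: -14641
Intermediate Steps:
z(S, s) = 7 + S + s
(-130 + z(3, -1))*B = (-130 + (7 + 3 - 1))*121 = (-130 + 9)*121 = -121*121 = -14641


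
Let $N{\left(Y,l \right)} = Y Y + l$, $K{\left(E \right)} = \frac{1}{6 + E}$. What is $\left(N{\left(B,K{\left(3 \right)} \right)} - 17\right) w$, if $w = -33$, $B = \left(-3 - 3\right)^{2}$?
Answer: $- \frac{126632}{3} \approx -42211.0$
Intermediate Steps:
$B = 36$ ($B = \left(-6\right)^{2} = 36$)
$N{\left(Y,l \right)} = l + Y^{2}$ ($N{\left(Y,l \right)} = Y^{2} + l = l + Y^{2}$)
$\left(N{\left(B,K{\left(3 \right)} \right)} - 17\right) w = \left(\left(\frac{1}{6 + 3} + 36^{2}\right) - 17\right) \left(-33\right) = \left(\left(\frac{1}{9} + 1296\right) - 17\right) \left(-33\right) = \left(\frac{11665}{9} - 17\right) \left(-33\right) = \frac{11512}{9} \left(-33\right) = - \frac{126632}{3}$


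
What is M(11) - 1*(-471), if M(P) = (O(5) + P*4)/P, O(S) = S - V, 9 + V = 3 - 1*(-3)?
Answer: 5233/11 ≈ 475.73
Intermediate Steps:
V = -3 (V = -9 + (3 - 1*(-3)) = -9 + (3 + 3) = -9 + 6 = -3)
O(S) = 3 + S (O(S) = S - 1*(-3) = S + 3 = 3 + S)
M(P) = (8 + 4*P)/P (M(P) = ((3 + 5) + P*4)/P = (8 + 4*P)/P)
M(11) - 1*(-471) = (4 + 8/11) - 1*(-471) = (4 + 8*(1/11)) + 471 = (4 + 8/11) + 471 = 52/11 + 471 = 5233/11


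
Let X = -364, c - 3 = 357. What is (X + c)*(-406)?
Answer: 1624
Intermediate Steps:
c = 360 (c = 3 + 357 = 360)
(X + c)*(-406) = (-364 + 360)*(-406) = -4*(-406) = 1624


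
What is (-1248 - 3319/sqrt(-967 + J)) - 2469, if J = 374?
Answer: -3717 + 3319*I*sqrt(593)/593 ≈ -3717.0 + 136.29*I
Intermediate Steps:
(-1248 - 3319/sqrt(-967 + J)) - 2469 = (-1248 - 3319/sqrt(-967 + 374)) - 2469 = (-1248 - 3319*(-I*sqrt(593)/593)) - 2469 = (-1248 - (-3319)*I*sqrt(593)/593) - 2469 = (-1248 + 3319*I*sqrt(593)/593) - 2469 = -3717 + 3319*I*sqrt(593)/593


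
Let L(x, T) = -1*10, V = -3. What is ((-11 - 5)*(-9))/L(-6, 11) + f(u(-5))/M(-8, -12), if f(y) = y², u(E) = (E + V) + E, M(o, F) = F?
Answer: -1709/60 ≈ -28.483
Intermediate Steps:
L(x, T) = -10
u(E) = -3 + 2*E (u(E) = (E - 3) + E = (-3 + E) + E = -3 + 2*E)
((-11 - 5)*(-9))/L(-6, 11) + f(u(-5))/M(-8, -12) = ((-11 - 5)*(-9))/(-10) + (-3 + 2*(-5))²/(-12) = -16*(-9)*(-⅒) + (-3 - 10)²*(-1/12) = 144*(-⅒) + (-13)²*(-1/12) = -72/5 + 169*(-1/12) = -72/5 - 169/12 = -1709/60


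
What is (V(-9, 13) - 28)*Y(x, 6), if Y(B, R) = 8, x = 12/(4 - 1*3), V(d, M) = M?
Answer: -120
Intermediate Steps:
x = 12 (x = 12/(4 - 3) = 12/1 = 12*1 = 12)
(V(-9, 13) - 28)*Y(x, 6) = (13 - 28)*8 = -15*8 = -120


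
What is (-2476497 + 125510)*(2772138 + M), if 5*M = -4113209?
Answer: -22916201113747/5 ≈ -4.5832e+12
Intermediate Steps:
M = -4113209/5 (M = (⅕)*(-4113209) = -4113209/5 ≈ -8.2264e+5)
(-2476497 + 125510)*(2772138 + M) = (-2476497 + 125510)*(2772138 - 4113209/5) = -2350987*9747481/5 = -22916201113747/5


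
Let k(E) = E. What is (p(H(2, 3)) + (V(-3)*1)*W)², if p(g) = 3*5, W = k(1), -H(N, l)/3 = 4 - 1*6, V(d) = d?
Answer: 144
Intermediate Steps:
H(N, l) = 6 (H(N, l) = -3*(4 - 1*6) = -3*(4 - 6) = -3*(-2) = 6)
W = 1
p(g) = 15
(p(H(2, 3)) + (V(-3)*1)*W)² = (15 - 3*1*1)² = (15 - 3*1)² = (15 - 3)² = 12² = 144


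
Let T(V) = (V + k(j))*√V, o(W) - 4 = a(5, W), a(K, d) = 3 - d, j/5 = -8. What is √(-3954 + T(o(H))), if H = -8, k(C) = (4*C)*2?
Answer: √(-3954 - 305*√15) ≈ 71.661*I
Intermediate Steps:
j = -40 (j = 5*(-8) = -40)
k(C) = 8*C
o(W) = 7 - W (o(W) = 4 + (3 - W) = 7 - W)
T(V) = √V*(-320 + V) (T(V) = (V + 8*(-40))*√V = (V - 320)*√V = (-320 + V)*√V = √V*(-320 + V))
√(-3954 + T(o(H))) = √(-3954 + √(7 - 1*(-8))*(-320 + (7 - 1*(-8)))) = √(-3954 + √(7 + 8)*(-320 + (7 + 8))) = √(-3954 + √15*(-320 + 15)) = √(-3954 + √15*(-305)) = √(-3954 - 305*√15)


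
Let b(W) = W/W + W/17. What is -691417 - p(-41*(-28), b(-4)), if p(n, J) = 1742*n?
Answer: -2691233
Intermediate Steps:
b(W) = 1 + W/17 (b(W) = 1 + W*(1/17) = 1 + W/17)
-691417 - p(-41*(-28), b(-4)) = -691417 - 1742*(-41*(-28)) = -691417 - 1742*1148 = -691417 - 1*1999816 = -691417 - 1999816 = -2691233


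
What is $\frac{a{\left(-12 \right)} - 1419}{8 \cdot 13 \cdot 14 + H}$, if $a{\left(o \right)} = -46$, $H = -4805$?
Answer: $\frac{1465}{3349} \approx 0.43744$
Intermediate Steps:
$\frac{a{\left(-12 \right)} - 1419}{8 \cdot 13 \cdot 14 + H} = \frac{-46 - 1419}{8 \cdot 13 \cdot 14 - 4805} = - \frac{1465}{104 \cdot 14 - 4805} = - \frac{1465}{1456 - 4805} = - \frac{1465}{-3349} = \left(-1465\right) \left(- \frac{1}{3349}\right) = \frac{1465}{3349}$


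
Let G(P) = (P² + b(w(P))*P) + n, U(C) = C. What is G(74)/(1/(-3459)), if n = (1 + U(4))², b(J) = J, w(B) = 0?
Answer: -19027959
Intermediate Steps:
n = 25 (n = (1 + 4)² = 5² = 25)
G(P) = 25 + P² (G(P) = (P² + 0*P) + 25 = (P² + 0) + 25 = P² + 25 = 25 + P²)
G(74)/(1/(-3459)) = (25 + 74²)/(1/(-3459)) = (25 + 5476)/(-1/3459) = 5501*(-3459) = -19027959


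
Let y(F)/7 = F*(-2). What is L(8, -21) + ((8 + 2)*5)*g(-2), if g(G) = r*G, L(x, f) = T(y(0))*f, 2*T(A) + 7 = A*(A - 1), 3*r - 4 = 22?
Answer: -4759/6 ≈ -793.17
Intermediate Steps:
r = 26/3 (r = 4/3 + (⅓)*22 = 4/3 + 22/3 = 26/3 ≈ 8.6667)
y(F) = -14*F (y(F) = 7*(F*(-2)) = 7*(-2*F) = -14*F)
T(A) = -7/2 + A*(-1 + A)/2 (T(A) = -7/2 + (A*(A - 1))/2 = -7/2 + (A*(-1 + A))/2 = -7/2 + A*(-1 + A)/2)
L(x, f) = -7*f/2 (L(x, f) = (-7/2 + (-14*0)²/2 - (-7)*0)*f = (-7/2 + (½)*0² - ½*0)*f = (-7/2 + (½)*0 + 0)*f = (-7/2 + 0 + 0)*f = -7*f/2)
g(G) = 26*G/3
L(8, -21) + ((8 + 2)*5)*g(-2) = -7/2*(-21) + ((8 + 2)*5)*((26/3)*(-2)) = 147/2 + (10*5)*(-52/3) = 147/2 + 50*(-52/3) = 147/2 - 2600/3 = -4759/6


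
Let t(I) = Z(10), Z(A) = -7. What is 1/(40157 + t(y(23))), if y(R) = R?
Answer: 1/40150 ≈ 2.4907e-5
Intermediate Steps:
t(I) = -7
1/(40157 + t(y(23))) = 1/(40157 - 7) = 1/40150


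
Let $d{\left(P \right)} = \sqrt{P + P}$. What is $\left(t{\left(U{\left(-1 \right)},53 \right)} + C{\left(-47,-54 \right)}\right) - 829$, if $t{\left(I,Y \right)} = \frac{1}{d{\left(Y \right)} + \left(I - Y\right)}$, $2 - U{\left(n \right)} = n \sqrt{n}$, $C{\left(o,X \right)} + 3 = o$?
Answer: $\frac{44830 - 879 i - 879 \sqrt{106}}{-51 + i + \sqrt{106}} \approx -879.02 - 0.0006032 i$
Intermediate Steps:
$C{\left(o,X \right)} = -3 + o$
$d{\left(P \right)} = \sqrt{2} \sqrt{P}$ ($d{\left(P \right)} = \sqrt{2 P} = \sqrt{2} \sqrt{P}$)
$U{\left(n \right)} = 2 - n^{\frac{3}{2}}$ ($U{\left(n \right)} = 2 - n \sqrt{n} = 2 - n^{\frac{3}{2}}$)
$t{\left(I,Y \right)} = \frac{1}{I - Y + \sqrt{2} \sqrt{Y}}$ ($t{\left(I,Y \right)} = \frac{1}{\sqrt{2} \sqrt{Y} + \left(I - Y\right)} = \frac{1}{I - Y + \sqrt{2} \sqrt{Y}}$)
$\left(t{\left(U{\left(-1 \right)},53 \right)} + C{\left(-47,-54 \right)}\right) - 829 = \left(\frac{1}{\left(2 - \left(-1\right)^{\frac{3}{2}}\right) - 53 + \sqrt{2} \sqrt{53}} - 50\right) - 829 = \left(\frac{1}{\left(2 - - i\right) - 53 + \sqrt{106}} - 50\right) - 829 = \left(\frac{1}{\left(2 + i\right) - 53 + \sqrt{106}} - 50\right) - 829 = \left(\frac{1}{-51 + i + \sqrt{106}} - 50\right) - 829 = \left(-50 + \frac{1}{-51 + i + \sqrt{106}}\right) - 829 = -879 + \frac{1}{-51 + i + \sqrt{106}}$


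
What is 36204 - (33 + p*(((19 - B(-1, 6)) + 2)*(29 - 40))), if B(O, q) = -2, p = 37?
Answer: 45532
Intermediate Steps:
36204 - (33 + p*(((19 - B(-1, 6)) + 2)*(29 - 40))) = 36204 - (33 + 37*(((19 - 1*(-2)) + 2)*(29 - 40))) = 36204 - (33 + 37*(((19 + 2) + 2)*(-11))) = 36204 - (33 + 37*((21 + 2)*(-11))) = 36204 - (33 + 37*(23*(-11))) = 36204 - (33 + 37*(-253)) = 36204 - (33 - 9361) = 36204 - 1*(-9328) = 36204 + 9328 = 45532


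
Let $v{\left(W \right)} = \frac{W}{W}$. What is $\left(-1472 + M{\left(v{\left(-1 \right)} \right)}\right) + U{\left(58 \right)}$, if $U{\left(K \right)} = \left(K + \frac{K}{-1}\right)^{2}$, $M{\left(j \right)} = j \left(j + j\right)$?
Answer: $-1470$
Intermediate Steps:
$v{\left(W \right)} = 1$
$M{\left(j \right)} = 2 j^{2}$ ($M{\left(j \right)} = j 2 j = 2 j^{2}$)
$U{\left(K \right)} = 0$ ($U{\left(K \right)} = \left(K + K \left(-1\right)\right)^{2} = \left(K - K\right)^{2} = 0^{2} = 0$)
$\left(-1472 + M{\left(v{\left(-1 \right)} \right)}\right) + U{\left(58 \right)} = \left(-1472 + 2 \cdot 1^{2}\right) + 0 = \left(-1472 + 2 \cdot 1\right) + 0 = \left(-1472 + 2\right) + 0 = -1470 + 0 = -1470$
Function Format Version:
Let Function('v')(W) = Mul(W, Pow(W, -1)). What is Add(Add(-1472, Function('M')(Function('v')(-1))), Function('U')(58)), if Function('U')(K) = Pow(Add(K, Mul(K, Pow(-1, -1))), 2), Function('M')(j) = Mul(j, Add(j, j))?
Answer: -1470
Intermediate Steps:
Function('v')(W) = 1
Function('M')(j) = Mul(2, Pow(j, 2)) (Function('M')(j) = Mul(j, Mul(2, j)) = Mul(2, Pow(j, 2)))
Function('U')(K) = 0 (Function('U')(K) = Pow(Add(K, Mul(K, -1)), 2) = Pow(Add(K, Mul(-1, K)), 2) = Pow(0, 2) = 0)
Add(Add(-1472, Function('M')(Function('v')(-1))), Function('U')(58)) = Add(Add(-1472, Mul(2, Pow(1, 2))), 0) = Add(Add(-1472, Mul(2, 1)), 0) = Add(Add(-1472, 2), 0) = Add(-1470, 0) = -1470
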